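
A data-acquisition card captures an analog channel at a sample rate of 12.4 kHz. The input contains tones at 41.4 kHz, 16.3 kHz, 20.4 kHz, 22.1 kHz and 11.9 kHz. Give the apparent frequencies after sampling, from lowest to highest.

0.5 kHz, 2.7 kHz, 3.9 kHz, 4.2 kHz, 4.4 kHz

fs/2 = 6.2 kHz.
41.4 kHz mod fs = 4.2 kHz.
4.2 kHz ≤ fs/2 = 6.2 kHz, appears at 4.2 kHz.
16.3 kHz mod fs = 3.9 kHz.
3.9 kHz ≤ fs/2 = 6.2 kHz, appears at 3.9 kHz.
20.4 kHz mod fs = 8 kHz.
8 kHz > fs/2 = 6.2 kHz, folds to fs − 8 kHz = 4.4 kHz.
22.1 kHz mod fs = 9.7 kHz.
9.7 kHz > fs/2 = 6.2 kHz, folds to fs − 9.7 kHz = 2.7 kHz.
11.9 kHz > fs/2 = 6.2 kHz, folds to fs − 11.9 kHz = 0.5 kHz.
Distinct values: {0.5 kHz, 2.7 kHz, 3.9 kHz, 4.2 kHz, 4.4 kHz}.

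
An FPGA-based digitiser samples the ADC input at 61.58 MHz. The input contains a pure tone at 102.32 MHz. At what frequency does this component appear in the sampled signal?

102.32 MHz mod fs = 40.74 MHz.
40.74 MHz > fs/2 = 30.79 MHz, folds to fs − 40.74 MHz = 20.84 MHz.

20.84 MHz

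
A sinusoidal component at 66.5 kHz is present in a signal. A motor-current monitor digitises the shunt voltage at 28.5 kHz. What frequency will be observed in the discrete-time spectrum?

66.5 kHz mod fs = 9.5 kHz.
9.5 kHz ≤ fs/2 = 14.25 kHz, appears at 9.5 kHz.

9.5 kHz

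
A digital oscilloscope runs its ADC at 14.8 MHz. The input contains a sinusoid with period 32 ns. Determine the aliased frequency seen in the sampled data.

1.65 MHz

T = 32 ns → f = 1/T = 31.25 MHz.
31.25 MHz mod fs = 1.65 MHz.
1.65 MHz ≤ fs/2 = 7.4 MHz, appears at 1.65 MHz.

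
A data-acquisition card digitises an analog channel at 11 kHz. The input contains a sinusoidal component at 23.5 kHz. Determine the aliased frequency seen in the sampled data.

23.5 kHz mod fs = 1.5 kHz.
1.5 kHz ≤ fs/2 = 5.5 kHz, appears at 1.5 kHz.

1.5 kHz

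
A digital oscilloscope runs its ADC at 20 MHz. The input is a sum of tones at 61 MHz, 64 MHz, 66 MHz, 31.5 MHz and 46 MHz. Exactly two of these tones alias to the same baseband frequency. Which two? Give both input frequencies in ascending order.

46 MHz, 66 MHz

fs/2 = 10 MHz.
61 MHz mod fs = 1 MHz.
1 MHz ≤ fs/2 = 10 MHz, appears at 1 MHz.
64 MHz mod fs = 4 MHz.
4 MHz ≤ fs/2 = 10 MHz, appears at 4 MHz.
66 MHz mod fs = 6 MHz.
6 MHz ≤ fs/2 = 10 MHz, appears at 6 MHz.
31.5 MHz mod fs = 11.5 MHz.
11.5 MHz > fs/2 = 10 MHz, folds to fs − 11.5 MHz = 8.5 MHz.
46 MHz mod fs = 6 MHz.
6 MHz ≤ fs/2 = 10 MHz, appears at 6 MHz.
46 MHz and 66 MHz both map to 6 MHz.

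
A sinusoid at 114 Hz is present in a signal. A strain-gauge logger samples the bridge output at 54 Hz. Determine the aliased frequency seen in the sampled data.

114 Hz mod fs = 6 Hz.
6 Hz ≤ fs/2 = 27 Hz, appears at 6 Hz.

6 Hz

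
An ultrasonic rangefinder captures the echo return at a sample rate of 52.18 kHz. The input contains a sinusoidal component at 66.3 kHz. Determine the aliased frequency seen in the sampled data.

66.3 kHz mod fs = 14.12 kHz.
14.12 kHz ≤ fs/2 = 26.09 kHz, appears at 14.12 kHz.

14.12 kHz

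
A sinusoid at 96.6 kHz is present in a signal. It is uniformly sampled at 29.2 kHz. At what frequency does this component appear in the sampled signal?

9 kHz

96.6 kHz mod fs = 9 kHz.
9 kHz ≤ fs/2 = 14.6 kHz, appears at 9 kHz.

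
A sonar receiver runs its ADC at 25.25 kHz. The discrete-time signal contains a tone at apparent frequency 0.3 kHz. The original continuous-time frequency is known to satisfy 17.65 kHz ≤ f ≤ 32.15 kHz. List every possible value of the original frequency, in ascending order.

Frequencies that alias to 0.3 kHz are k·fs ± 0.3 kHz for integer k ≥ 0.
k=0: 0.3 kHz.
k=1: 24.95 kHz, 25.55 kHz.
k=2: 50.2 kHz, 50.8 kHz.
Within [17.65 kHz, 32.15 kHz]: 24.95 kHz, 25.55 kHz.

24.95 kHz, 25.55 kHz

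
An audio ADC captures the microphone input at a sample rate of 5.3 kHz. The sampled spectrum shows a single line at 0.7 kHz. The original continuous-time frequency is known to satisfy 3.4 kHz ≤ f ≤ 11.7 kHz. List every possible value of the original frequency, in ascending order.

4.6 kHz, 6 kHz, 9.9 kHz, 11.3 kHz

Frequencies that alias to 0.7 kHz are k·fs ± 0.7 kHz for integer k ≥ 0.
k=0: 0.7 kHz.
k=1: 4.6 kHz, 6 kHz.
k=2: 9.9 kHz, 11.3 kHz.
k=3: 15.2 kHz, 16.6 kHz.
Within [3.4 kHz, 11.7 kHz]: 4.6 kHz, 6 kHz, 9.9 kHz, 11.3 kHz.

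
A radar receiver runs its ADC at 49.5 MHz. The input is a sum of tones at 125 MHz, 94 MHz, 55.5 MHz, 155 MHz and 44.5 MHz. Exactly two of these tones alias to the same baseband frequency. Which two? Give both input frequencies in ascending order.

fs/2 = 24.75 MHz.
125 MHz mod fs = 26 MHz.
26 MHz > fs/2 = 24.75 MHz, folds to fs − 26 MHz = 23.5 MHz.
94 MHz mod fs = 44.5 MHz.
44.5 MHz > fs/2 = 24.75 MHz, folds to fs − 44.5 MHz = 5 MHz.
55.5 MHz mod fs = 6 MHz.
6 MHz ≤ fs/2 = 24.75 MHz, appears at 6 MHz.
155 MHz mod fs = 6.5 MHz.
6.5 MHz ≤ fs/2 = 24.75 MHz, appears at 6.5 MHz.
44.5 MHz > fs/2 = 24.75 MHz, folds to fs − 44.5 MHz = 5 MHz.
44.5 MHz and 94 MHz both map to 5 MHz.

44.5 MHz, 94 MHz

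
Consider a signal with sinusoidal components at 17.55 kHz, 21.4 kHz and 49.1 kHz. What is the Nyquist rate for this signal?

98.2 kHz

Highest-frequency component: 49.1 kHz.
Nyquist rate = 2 × 49.1 kHz = 98.2 kHz.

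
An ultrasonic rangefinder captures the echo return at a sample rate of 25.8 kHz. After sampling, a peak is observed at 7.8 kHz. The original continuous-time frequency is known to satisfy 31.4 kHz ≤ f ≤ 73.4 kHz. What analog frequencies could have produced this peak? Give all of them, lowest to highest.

33.6 kHz, 43.8 kHz, 59.4 kHz, 69.6 kHz

Frequencies that alias to 7.8 kHz are k·fs ± 7.8 kHz for integer k ≥ 0.
k=0: 7.8 kHz.
k=1: 18 kHz, 33.6 kHz.
k=2: 43.8 kHz, 59.4 kHz.
k=3: 69.6 kHz, 85.2 kHz.
k=4: 95.4 kHz, 111 kHz.
Within [31.4 kHz, 73.4 kHz]: 33.6 kHz, 43.8 kHz, 59.4 kHz, 69.6 kHz.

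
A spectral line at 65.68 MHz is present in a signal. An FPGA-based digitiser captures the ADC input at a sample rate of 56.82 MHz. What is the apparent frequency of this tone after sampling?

65.68 MHz mod fs = 8.86 MHz.
8.86 MHz ≤ fs/2 = 28.41 MHz, appears at 8.86 MHz.

8.86 MHz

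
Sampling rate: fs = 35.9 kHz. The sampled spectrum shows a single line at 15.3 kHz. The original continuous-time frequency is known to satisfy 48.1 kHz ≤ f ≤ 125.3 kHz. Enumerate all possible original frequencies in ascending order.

Frequencies that alias to 15.3 kHz are k·fs ± 15.3 kHz for integer k ≥ 0.
k=0: 15.3 kHz.
k=1: 20.6 kHz, 51.2 kHz.
k=2: 56.5 kHz, 87.1 kHz.
k=3: 92.4 kHz, 123 kHz.
k=4: 128.3 kHz, 158.9 kHz.
Within [48.1 kHz, 125.3 kHz]: 51.2 kHz, 56.5 kHz, 87.1 kHz, 92.4 kHz, 123 kHz.

51.2 kHz, 56.5 kHz, 87.1 kHz, 92.4 kHz, 123 kHz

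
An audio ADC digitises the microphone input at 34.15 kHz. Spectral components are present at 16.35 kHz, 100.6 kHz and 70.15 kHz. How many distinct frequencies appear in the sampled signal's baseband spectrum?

2

fs/2 = 17.075 kHz.
16.35 kHz ≤ fs/2 = 17.075 kHz, passes unchanged.
100.6 kHz mod fs = 32.3 kHz.
32.3 kHz > fs/2 = 17.075 kHz, folds to fs − 32.3 kHz = 1.85 kHz.
70.15 kHz mod fs = 1.85 kHz.
1.85 kHz ≤ fs/2 = 17.075 kHz, appears at 1.85 kHz.
Distinct values: {1.85 kHz, 16.35 kHz} → 2.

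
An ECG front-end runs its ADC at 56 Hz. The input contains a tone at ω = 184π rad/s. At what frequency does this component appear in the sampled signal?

ω = 184π rad/s → f = ω/(2π) = 92 Hz.
92 Hz mod fs = 36 Hz.
36 Hz > fs/2 = 28 Hz, folds to fs − 36 Hz = 20 Hz.

20 Hz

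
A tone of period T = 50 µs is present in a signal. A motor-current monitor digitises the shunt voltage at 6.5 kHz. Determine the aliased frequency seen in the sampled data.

0.5 kHz

T = 50 µs → f = 1/T = 20 kHz.
20 kHz mod fs = 0.5 kHz.
0.5 kHz ≤ fs/2 = 3.25 kHz, appears at 0.5 kHz.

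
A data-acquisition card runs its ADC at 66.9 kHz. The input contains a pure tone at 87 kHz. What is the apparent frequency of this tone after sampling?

20.1 kHz

87 kHz mod fs = 20.1 kHz.
20.1 kHz ≤ fs/2 = 33.45 kHz, appears at 20.1 kHz.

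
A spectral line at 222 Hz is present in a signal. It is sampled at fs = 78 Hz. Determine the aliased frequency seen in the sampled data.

12 Hz

222 Hz mod fs = 66 Hz.
66 Hz > fs/2 = 39 Hz, folds to fs − 66 Hz = 12 Hz.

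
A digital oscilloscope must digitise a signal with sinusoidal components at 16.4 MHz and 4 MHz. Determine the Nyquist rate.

32.8 MHz

Highest-frequency component: 16.4 MHz.
Nyquist rate = 2 × 16.4 MHz = 32.8 MHz.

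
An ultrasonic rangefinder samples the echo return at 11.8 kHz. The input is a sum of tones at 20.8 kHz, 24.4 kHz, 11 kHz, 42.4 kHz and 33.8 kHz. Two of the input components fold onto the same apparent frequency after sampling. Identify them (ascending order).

11 kHz, 24.4 kHz

fs/2 = 5.9 kHz.
20.8 kHz mod fs = 9 kHz.
9 kHz > fs/2 = 5.9 kHz, folds to fs − 9 kHz = 2.8 kHz.
24.4 kHz mod fs = 0.8 kHz.
0.8 kHz ≤ fs/2 = 5.9 kHz, appears at 0.8 kHz.
11 kHz > fs/2 = 5.9 kHz, folds to fs − 11 kHz = 0.8 kHz.
42.4 kHz mod fs = 7 kHz.
7 kHz > fs/2 = 5.9 kHz, folds to fs − 7 kHz = 4.8 kHz.
33.8 kHz mod fs = 10.2 kHz.
10.2 kHz > fs/2 = 5.9 kHz, folds to fs − 10.2 kHz = 1.6 kHz.
11 kHz and 24.4 kHz both map to 0.8 kHz.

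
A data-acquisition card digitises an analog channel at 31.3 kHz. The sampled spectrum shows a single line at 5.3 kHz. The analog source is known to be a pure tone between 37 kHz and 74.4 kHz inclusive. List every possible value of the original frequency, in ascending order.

57.3 kHz, 67.9 kHz

Frequencies that alias to 5.3 kHz are k·fs ± 5.3 kHz for integer k ≥ 0.
k=0: 5.3 kHz.
k=1: 26 kHz, 36.6 kHz.
k=2: 57.3 kHz, 67.9 kHz.
k=3: 88.6 kHz, 99.2 kHz.
Within [37 kHz, 74.4 kHz]: 57.3 kHz, 67.9 kHz.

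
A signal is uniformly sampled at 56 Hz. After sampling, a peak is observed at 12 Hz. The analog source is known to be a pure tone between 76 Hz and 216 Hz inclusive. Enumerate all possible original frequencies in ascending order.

100 Hz, 124 Hz, 156 Hz, 180 Hz, 212 Hz

Frequencies that alias to 12 Hz are k·fs ± 12 Hz for integer k ≥ 0.
k=0: 12 Hz.
k=1: 44 Hz, 68 Hz.
k=2: 100 Hz, 124 Hz.
k=3: 156 Hz, 180 Hz.
k=4: 212 Hz, 236 Hz.
k=5: 268 Hz, 292 Hz.
Within [76 Hz, 216 Hz]: 100 Hz, 124 Hz, 156 Hz, 180 Hz, 212 Hz.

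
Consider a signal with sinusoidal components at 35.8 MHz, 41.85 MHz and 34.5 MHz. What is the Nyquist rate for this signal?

83.7 MHz

Highest-frequency component: 41.85 MHz.
Nyquist rate = 2 × 41.85 MHz = 83.7 MHz.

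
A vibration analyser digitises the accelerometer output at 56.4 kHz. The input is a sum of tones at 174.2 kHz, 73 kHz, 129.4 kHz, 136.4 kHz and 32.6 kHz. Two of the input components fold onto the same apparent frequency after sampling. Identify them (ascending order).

fs/2 = 28.2 kHz.
174.2 kHz mod fs = 5 kHz.
5 kHz ≤ fs/2 = 28.2 kHz, appears at 5 kHz.
73 kHz mod fs = 16.6 kHz.
16.6 kHz ≤ fs/2 = 28.2 kHz, appears at 16.6 kHz.
129.4 kHz mod fs = 16.6 kHz.
16.6 kHz ≤ fs/2 = 28.2 kHz, appears at 16.6 kHz.
136.4 kHz mod fs = 23.6 kHz.
23.6 kHz ≤ fs/2 = 28.2 kHz, appears at 23.6 kHz.
32.6 kHz > fs/2 = 28.2 kHz, folds to fs − 32.6 kHz = 23.8 kHz.
73 kHz and 129.4 kHz both map to 16.6 kHz.

73 kHz, 129.4 kHz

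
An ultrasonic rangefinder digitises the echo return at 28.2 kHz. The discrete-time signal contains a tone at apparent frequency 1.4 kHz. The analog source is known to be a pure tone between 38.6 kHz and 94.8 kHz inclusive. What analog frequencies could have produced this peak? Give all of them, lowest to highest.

Frequencies that alias to 1.4 kHz are k·fs ± 1.4 kHz for integer k ≥ 0.
k=0: 1.4 kHz.
k=1: 26.8 kHz, 29.6 kHz.
k=2: 55 kHz, 57.8 kHz.
k=3: 83.2 kHz, 86 kHz.
k=4: 111.4 kHz, 114.2 kHz.
Within [38.6 kHz, 94.8 kHz]: 55 kHz, 57.8 kHz, 83.2 kHz, 86 kHz.

55 kHz, 57.8 kHz, 83.2 kHz, 86 kHz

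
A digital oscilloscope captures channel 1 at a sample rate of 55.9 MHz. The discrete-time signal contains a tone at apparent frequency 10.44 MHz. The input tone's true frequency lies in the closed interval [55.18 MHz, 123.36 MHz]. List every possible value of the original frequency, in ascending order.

Frequencies that alias to 10.44 MHz are k·fs ± 10.44 MHz for integer k ≥ 0.
k=0: 10.44 MHz.
k=1: 45.46 MHz, 66.34 MHz.
k=2: 101.36 MHz, 122.24 MHz.
k=3: 157.26 MHz, 178.14 MHz.
Within [55.18 MHz, 123.36 MHz]: 66.34 MHz, 101.36 MHz, 122.24 MHz.

66.34 MHz, 101.36 MHz, 122.24 MHz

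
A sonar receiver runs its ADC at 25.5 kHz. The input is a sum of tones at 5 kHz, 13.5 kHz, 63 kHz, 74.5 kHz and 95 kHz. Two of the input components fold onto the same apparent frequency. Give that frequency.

12 kHz

fs/2 = 12.75 kHz.
5 kHz ≤ fs/2 = 12.75 kHz, passes unchanged.
13.5 kHz > fs/2 = 12.75 kHz, folds to fs − 13.5 kHz = 12 kHz.
63 kHz mod fs = 12 kHz.
12 kHz ≤ fs/2 = 12.75 kHz, appears at 12 kHz.
74.5 kHz mod fs = 23.5 kHz.
23.5 kHz > fs/2 = 12.75 kHz, folds to fs − 23.5 kHz = 2 kHz.
95 kHz mod fs = 18.5 kHz.
18.5 kHz > fs/2 = 12.75 kHz, folds to fs − 18.5 kHz = 7 kHz.
13.5 kHz and 63 kHz both map to 12 kHz.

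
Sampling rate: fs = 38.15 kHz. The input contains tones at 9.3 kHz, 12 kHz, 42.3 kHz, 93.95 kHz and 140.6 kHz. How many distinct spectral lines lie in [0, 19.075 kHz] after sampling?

4

fs/2 = 19.075 kHz.
9.3 kHz ≤ fs/2 = 19.075 kHz, passes unchanged.
12 kHz ≤ fs/2 = 19.075 kHz, passes unchanged.
42.3 kHz mod fs = 4.15 kHz.
4.15 kHz ≤ fs/2 = 19.075 kHz, appears at 4.15 kHz.
93.95 kHz mod fs = 17.65 kHz.
17.65 kHz ≤ fs/2 = 19.075 kHz, appears at 17.65 kHz.
140.6 kHz mod fs = 26.15 kHz.
26.15 kHz > fs/2 = 19.075 kHz, folds to fs − 26.15 kHz = 12 kHz.
Distinct values: {4.15 kHz, 9.3 kHz, 12 kHz, 17.65 kHz} → 4.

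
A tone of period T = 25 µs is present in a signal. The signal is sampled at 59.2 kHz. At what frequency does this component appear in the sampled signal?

19.2 kHz

T = 25 µs → f = 1/T = 40 kHz.
40 kHz > fs/2 = 29.6 kHz, folds to fs − 40 kHz = 19.2 kHz.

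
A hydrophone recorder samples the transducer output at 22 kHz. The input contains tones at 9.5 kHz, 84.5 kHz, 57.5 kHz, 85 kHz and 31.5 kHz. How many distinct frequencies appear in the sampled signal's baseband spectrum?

4

fs/2 = 11 kHz.
9.5 kHz ≤ fs/2 = 11 kHz, passes unchanged.
84.5 kHz mod fs = 18.5 kHz.
18.5 kHz > fs/2 = 11 kHz, folds to fs − 18.5 kHz = 3.5 kHz.
57.5 kHz mod fs = 13.5 kHz.
13.5 kHz > fs/2 = 11 kHz, folds to fs − 13.5 kHz = 8.5 kHz.
85 kHz mod fs = 19 kHz.
19 kHz > fs/2 = 11 kHz, folds to fs − 19 kHz = 3 kHz.
31.5 kHz mod fs = 9.5 kHz.
9.5 kHz ≤ fs/2 = 11 kHz, appears at 9.5 kHz.
Distinct values: {3 kHz, 3.5 kHz, 8.5 kHz, 9.5 kHz} → 4.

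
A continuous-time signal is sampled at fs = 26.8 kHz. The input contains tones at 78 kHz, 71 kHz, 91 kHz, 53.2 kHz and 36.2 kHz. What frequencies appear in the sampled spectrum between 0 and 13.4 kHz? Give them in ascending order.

fs/2 = 13.4 kHz.
78 kHz mod fs = 24.4 kHz.
24.4 kHz > fs/2 = 13.4 kHz, folds to fs − 24.4 kHz = 2.4 kHz.
71 kHz mod fs = 17.4 kHz.
17.4 kHz > fs/2 = 13.4 kHz, folds to fs − 17.4 kHz = 9.4 kHz.
91 kHz mod fs = 10.6 kHz.
10.6 kHz ≤ fs/2 = 13.4 kHz, appears at 10.6 kHz.
53.2 kHz mod fs = 26.4 kHz.
26.4 kHz > fs/2 = 13.4 kHz, folds to fs − 26.4 kHz = 0.4 kHz.
36.2 kHz mod fs = 9.4 kHz.
9.4 kHz ≤ fs/2 = 13.4 kHz, appears at 9.4 kHz.
Distinct values: {0.4 kHz, 2.4 kHz, 9.4 kHz, 10.6 kHz}.

0.4 kHz, 2.4 kHz, 9.4 kHz, 10.6 kHz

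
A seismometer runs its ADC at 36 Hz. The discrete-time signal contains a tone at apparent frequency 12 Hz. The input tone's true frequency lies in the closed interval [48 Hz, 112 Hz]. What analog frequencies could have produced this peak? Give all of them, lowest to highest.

Frequencies that alias to 12 Hz are k·fs ± 12 Hz for integer k ≥ 0.
k=0: 12 Hz.
k=1: 24 Hz, 48 Hz.
k=2: 60 Hz, 84 Hz.
k=3: 96 Hz, 120 Hz.
k=4: 132 Hz, 156 Hz.
Within [48 Hz, 112 Hz]: 48 Hz, 60 Hz, 84 Hz, 96 Hz.

48 Hz, 60 Hz, 84 Hz, 96 Hz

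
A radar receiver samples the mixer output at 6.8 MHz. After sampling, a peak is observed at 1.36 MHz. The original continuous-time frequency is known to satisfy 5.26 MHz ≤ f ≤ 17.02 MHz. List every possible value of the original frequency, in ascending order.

5.44 MHz, 8.16 MHz, 12.24 MHz, 14.96 MHz

Frequencies that alias to 1.36 MHz are k·fs ± 1.36 MHz for integer k ≥ 0.
k=0: 1.36 MHz.
k=1: 5.44 MHz, 8.16 MHz.
k=2: 12.24 MHz, 14.96 MHz.
k=3: 19.04 MHz, 21.76 MHz.
Within [5.26 MHz, 17.02 MHz]: 5.44 MHz, 8.16 MHz, 12.24 MHz, 14.96 MHz.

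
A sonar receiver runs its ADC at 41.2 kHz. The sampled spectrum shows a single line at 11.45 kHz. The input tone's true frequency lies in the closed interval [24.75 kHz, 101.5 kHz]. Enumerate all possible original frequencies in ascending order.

29.75 kHz, 52.65 kHz, 70.95 kHz, 93.85 kHz

Frequencies that alias to 11.45 kHz are k·fs ± 11.45 kHz for integer k ≥ 0.
k=0: 11.45 kHz.
k=1: 29.75 kHz, 52.65 kHz.
k=2: 70.95 kHz, 93.85 kHz.
k=3: 112.15 kHz, 135.05 kHz.
Within [24.75 kHz, 101.5 kHz]: 29.75 kHz, 52.65 kHz, 70.95 kHz, 93.85 kHz.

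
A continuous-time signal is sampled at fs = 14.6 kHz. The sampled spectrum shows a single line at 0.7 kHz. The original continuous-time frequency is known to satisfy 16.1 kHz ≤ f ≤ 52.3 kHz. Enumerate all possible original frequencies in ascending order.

28.5 kHz, 29.9 kHz, 43.1 kHz, 44.5 kHz

Frequencies that alias to 0.7 kHz are k·fs ± 0.7 kHz for integer k ≥ 0.
k=0: 0.7 kHz.
k=1: 13.9 kHz, 15.3 kHz.
k=2: 28.5 kHz, 29.9 kHz.
k=3: 43.1 kHz, 44.5 kHz.
k=4: 57.7 kHz, 59.1 kHz.
Within [16.1 kHz, 52.3 kHz]: 28.5 kHz, 29.9 kHz, 43.1 kHz, 44.5 kHz.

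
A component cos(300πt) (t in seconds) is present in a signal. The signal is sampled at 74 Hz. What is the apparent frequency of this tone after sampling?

2 Hz

ω = 300π rad/s → f = ω/(2π) = 150 Hz.
150 Hz mod fs = 2 Hz.
2 Hz ≤ fs/2 = 37 Hz, appears at 2 Hz.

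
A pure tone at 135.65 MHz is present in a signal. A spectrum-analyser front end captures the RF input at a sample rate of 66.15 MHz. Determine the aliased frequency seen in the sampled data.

3.35 MHz

135.65 MHz mod fs = 3.35 MHz.
3.35 MHz ≤ fs/2 = 33.075 MHz, appears at 3.35 MHz.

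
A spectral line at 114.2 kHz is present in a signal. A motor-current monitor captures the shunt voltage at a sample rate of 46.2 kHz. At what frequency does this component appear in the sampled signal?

114.2 kHz mod fs = 21.8 kHz.
21.8 kHz ≤ fs/2 = 23.1 kHz, appears at 21.8 kHz.

21.8 kHz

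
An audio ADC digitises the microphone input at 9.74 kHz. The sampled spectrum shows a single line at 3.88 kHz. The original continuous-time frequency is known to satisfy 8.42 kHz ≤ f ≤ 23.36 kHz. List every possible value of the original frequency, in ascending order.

13.62 kHz, 15.6 kHz, 23.36 kHz

Frequencies that alias to 3.88 kHz are k·fs ± 3.88 kHz for integer k ≥ 0.
k=0: 3.88 kHz.
k=1: 5.86 kHz, 13.62 kHz.
k=2: 15.6 kHz, 23.36 kHz.
k=3: 25.34 kHz, 33.1 kHz.
Within [8.42 kHz, 23.36 kHz]: 13.62 kHz, 15.6 kHz, 23.36 kHz.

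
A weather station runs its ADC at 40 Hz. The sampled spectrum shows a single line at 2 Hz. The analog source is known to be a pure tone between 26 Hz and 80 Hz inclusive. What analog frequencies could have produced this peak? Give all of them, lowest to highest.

38 Hz, 42 Hz, 78 Hz

Frequencies that alias to 2 Hz are k·fs ± 2 Hz for integer k ≥ 0.
k=0: 2 Hz.
k=1: 38 Hz, 42 Hz.
k=2: 78 Hz, 82 Hz.
k=3: 118 Hz, 122 Hz.
Within [26 Hz, 80 Hz]: 38 Hz, 42 Hz, 78 Hz.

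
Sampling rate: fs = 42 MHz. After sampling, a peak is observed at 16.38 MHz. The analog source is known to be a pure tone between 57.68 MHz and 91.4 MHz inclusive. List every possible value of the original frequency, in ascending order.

Frequencies that alias to 16.38 MHz are k·fs ± 16.38 MHz for integer k ≥ 0.
k=0: 16.38 MHz.
k=1: 25.62 MHz, 58.38 MHz.
k=2: 67.62 MHz, 100.38 MHz.
k=3: 109.62 MHz, 142.38 MHz.
Within [57.68 MHz, 91.4 MHz]: 58.38 MHz, 67.62 MHz.

58.38 MHz, 67.62 MHz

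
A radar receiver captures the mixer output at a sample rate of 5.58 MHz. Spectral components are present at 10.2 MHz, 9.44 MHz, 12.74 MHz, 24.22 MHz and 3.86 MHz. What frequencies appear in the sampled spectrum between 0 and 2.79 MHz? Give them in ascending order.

fs/2 = 2.79 MHz.
10.2 MHz mod fs = 4.62 MHz.
4.62 MHz > fs/2 = 2.79 MHz, folds to fs − 4.62 MHz = 0.96 MHz.
9.44 MHz mod fs = 3.86 MHz.
3.86 MHz > fs/2 = 2.79 MHz, folds to fs − 3.86 MHz = 1.72 MHz.
12.74 MHz mod fs = 1.58 MHz.
1.58 MHz ≤ fs/2 = 2.79 MHz, appears at 1.58 MHz.
24.22 MHz mod fs = 1.9 MHz.
1.9 MHz ≤ fs/2 = 2.79 MHz, appears at 1.9 MHz.
3.86 MHz > fs/2 = 2.79 MHz, folds to fs − 3.86 MHz = 1.72 MHz.
Distinct values: {0.96 MHz, 1.58 MHz, 1.72 MHz, 1.9 MHz}.

0.96 MHz, 1.58 MHz, 1.72 MHz, 1.9 MHz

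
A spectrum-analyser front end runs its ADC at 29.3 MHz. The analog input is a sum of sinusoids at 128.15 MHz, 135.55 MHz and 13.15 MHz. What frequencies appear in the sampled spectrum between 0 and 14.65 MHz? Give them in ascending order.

10.95 MHz, 13.15 MHz

fs/2 = 14.65 MHz.
128.15 MHz mod fs = 10.95 MHz.
10.95 MHz ≤ fs/2 = 14.65 MHz, appears at 10.95 MHz.
135.55 MHz mod fs = 18.35 MHz.
18.35 MHz > fs/2 = 14.65 MHz, folds to fs − 18.35 MHz = 10.95 MHz.
13.15 MHz ≤ fs/2 = 14.65 MHz, passes unchanged.
Distinct values: {10.95 MHz, 13.15 MHz}.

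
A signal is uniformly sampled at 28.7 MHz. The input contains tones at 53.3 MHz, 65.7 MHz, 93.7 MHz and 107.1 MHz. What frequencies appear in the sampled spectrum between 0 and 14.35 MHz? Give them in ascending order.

fs/2 = 14.35 MHz.
53.3 MHz mod fs = 24.6 MHz.
24.6 MHz > fs/2 = 14.35 MHz, folds to fs − 24.6 MHz = 4.1 MHz.
65.7 MHz mod fs = 8.3 MHz.
8.3 MHz ≤ fs/2 = 14.35 MHz, appears at 8.3 MHz.
93.7 MHz mod fs = 7.6 MHz.
7.6 MHz ≤ fs/2 = 14.35 MHz, appears at 7.6 MHz.
107.1 MHz mod fs = 21 MHz.
21 MHz > fs/2 = 14.35 MHz, folds to fs − 21 MHz = 7.7 MHz.
Distinct values: {4.1 MHz, 7.6 MHz, 7.7 MHz, 8.3 MHz}.

4.1 MHz, 7.6 MHz, 7.7 MHz, 8.3 MHz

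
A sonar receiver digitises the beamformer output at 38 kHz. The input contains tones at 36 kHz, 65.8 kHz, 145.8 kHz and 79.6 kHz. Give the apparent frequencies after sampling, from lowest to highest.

2 kHz, 3.6 kHz, 6.2 kHz, 10.2 kHz

fs/2 = 19 kHz.
36 kHz > fs/2 = 19 kHz, folds to fs − 36 kHz = 2 kHz.
65.8 kHz mod fs = 27.8 kHz.
27.8 kHz > fs/2 = 19 kHz, folds to fs − 27.8 kHz = 10.2 kHz.
145.8 kHz mod fs = 31.8 kHz.
31.8 kHz > fs/2 = 19 kHz, folds to fs − 31.8 kHz = 6.2 kHz.
79.6 kHz mod fs = 3.6 kHz.
3.6 kHz ≤ fs/2 = 19 kHz, appears at 3.6 kHz.
Distinct values: {2 kHz, 3.6 kHz, 6.2 kHz, 10.2 kHz}.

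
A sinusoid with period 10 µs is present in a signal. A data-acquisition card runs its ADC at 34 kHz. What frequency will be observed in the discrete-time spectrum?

T = 10 µs → f = 1/T = 100 kHz.
100 kHz mod fs = 32 kHz.
32 kHz > fs/2 = 17 kHz, folds to fs − 32 kHz = 2 kHz.

2 kHz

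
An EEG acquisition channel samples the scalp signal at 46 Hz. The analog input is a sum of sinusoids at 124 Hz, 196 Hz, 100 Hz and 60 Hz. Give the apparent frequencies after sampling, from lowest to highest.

8 Hz, 12 Hz, 14 Hz

fs/2 = 23 Hz.
124 Hz mod fs = 32 Hz.
32 Hz > fs/2 = 23 Hz, folds to fs − 32 Hz = 14 Hz.
196 Hz mod fs = 12 Hz.
12 Hz ≤ fs/2 = 23 Hz, appears at 12 Hz.
100 Hz mod fs = 8 Hz.
8 Hz ≤ fs/2 = 23 Hz, appears at 8 Hz.
60 Hz mod fs = 14 Hz.
14 Hz ≤ fs/2 = 23 Hz, appears at 14 Hz.
Distinct values: {8 Hz, 12 Hz, 14 Hz}.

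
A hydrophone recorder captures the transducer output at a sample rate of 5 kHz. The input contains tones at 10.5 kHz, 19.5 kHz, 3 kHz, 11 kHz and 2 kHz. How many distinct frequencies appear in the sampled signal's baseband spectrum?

3

fs/2 = 2.5 kHz.
10.5 kHz mod fs = 0.5 kHz.
0.5 kHz ≤ fs/2 = 2.5 kHz, appears at 0.5 kHz.
19.5 kHz mod fs = 4.5 kHz.
4.5 kHz > fs/2 = 2.5 kHz, folds to fs − 4.5 kHz = 0.5 kHz.
3 kHz > fs/2 = 2.5 kHz, folds to fs − 3 kHz = 2 kHz.
11 kHz mod fs = 1 kHz.
1 kHz ≤ fs/2 = 2.5 kHz, appears at 1 kHz.
2 kHz ≤ fs/2 = 2.5 kHz, passes unchanged.
Distinct values: {0.5 kHz, 1 kHz, 2 kHz} → 3.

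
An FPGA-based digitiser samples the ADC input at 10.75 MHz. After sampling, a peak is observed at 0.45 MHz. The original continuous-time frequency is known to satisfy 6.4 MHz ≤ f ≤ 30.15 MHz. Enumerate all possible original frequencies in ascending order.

Frequencies that alias to 0.45 MHz are k·fs ± 0.45 MHz for integer k ≥ 0.
k=0: 0.45 MHz.
k=1: 10.3 MHz, 11.2 MHz.
k=2: 21.05 MHz, 21.95 MHz.
k=3: 31.8 MHz, 32.7 MHz.
Within [6.4 MHz, 30.15 MHz]: 10.3 MHz, 11.2 MHz, 21.05 MHz, 21.95 MHz.

10.3 MHz, 11.2 MHz, 21.05 MHz, 21.95 MHz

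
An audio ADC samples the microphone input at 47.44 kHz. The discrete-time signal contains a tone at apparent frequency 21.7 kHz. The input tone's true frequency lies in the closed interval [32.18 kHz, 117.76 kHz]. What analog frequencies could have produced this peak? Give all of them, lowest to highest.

69.14 kHz, 73.18 kHz, 116.58 kHz

Frequencies that alias to 21.7 kHz are k·fs ± 21.7 kHz for integer k ≥ 0.
k=0: 21.7 kHz.
k=1: 25.74 kHz, 69.14 kHz.
k=2: 73.18 kHz, 116.58 kHz.
k=3: 120.62 kHz, 164.02 kHz.
Within [32.18 kHz, 117.76 kHz]: 69.14 kHz, 73.18 kHz, 116.58 kHz.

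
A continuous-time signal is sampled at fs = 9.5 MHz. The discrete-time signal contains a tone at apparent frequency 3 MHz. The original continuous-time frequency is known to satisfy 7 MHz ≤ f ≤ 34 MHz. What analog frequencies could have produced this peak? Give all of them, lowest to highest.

12.5 MHz, 16 MHz, 22 MHz, 25.5 MHz, 31.5 MHz

Frequencies that alias to 3 MHz are k·fs ± 3 MHz for integer k ≥ 0.
k=0: 3 MHz.
k=1: 6.5 MHz, 12.5 MHz.
k=2: 16 MHz, 22 MHz.
k=3: 25.5 MHz, 31.5 MHz.
k=4: 35 MHz, 41 MHz.
Within [7 MHz, 34 MHz]: 12.5 MHz, 16 MHz, 22 MHz, 25.5 MHz, 31.5 MHz.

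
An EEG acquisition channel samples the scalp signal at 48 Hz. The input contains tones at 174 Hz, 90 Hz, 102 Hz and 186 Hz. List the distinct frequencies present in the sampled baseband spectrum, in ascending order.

fs/2 = 24 Hz.
174 Hz mod fs = 30 Hz.
30 Hz > fs/2 = 24 Hz, folds to fs − 30 Hz = 18 Hz.
90 Hz mod fs = 42 Hz.
42 Hz > fs/2 = 24 Hz, folds to fs − 42 Hz = 6 Hz.
102 Hz mod fs = 6 Hz.
6 Hz ≤ fs/2 = 24 Hz, appears at 6 Hz.
186 Hz mod fs = 42 Hz.
42 Hz > fs/2 = 24 Hz, folds to fs − 42 Hz = 6 Hz.
Distinct values: {6 Hz, 18 Hz}.

6 Hz, 18 Hz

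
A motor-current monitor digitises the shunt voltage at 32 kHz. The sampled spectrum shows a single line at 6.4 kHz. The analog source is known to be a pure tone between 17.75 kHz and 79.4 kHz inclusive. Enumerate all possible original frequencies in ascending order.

25.6 kHz, 38.4 kHz, 57.6 kHz, 70.4 kHz

Frequencies that alias to 6.4 kHz are k·fs ± 6.4 kHz for integer k ≥ 0.
k=0: 6.4 kHz.
k=1: 25.6 kHz, 38.4 kHz.
k=2: 57.6 kHz, 70.4 kHz.
k=3: 89.6 kHz, 102.4 kHz.
Within [17.75 kHz, 79.4 kHz]: 25.6 kHz, 38.4 kHz, 57.6 kHz, 70.4 kHz.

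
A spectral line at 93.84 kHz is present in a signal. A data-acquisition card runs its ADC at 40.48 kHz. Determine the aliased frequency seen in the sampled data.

12.88 kHz

93.84 kHz mod fs = 12.88 kHz.
12.88 kHz ≤ fs/2 = 20.24 kHz, appears at 12.88 kHz.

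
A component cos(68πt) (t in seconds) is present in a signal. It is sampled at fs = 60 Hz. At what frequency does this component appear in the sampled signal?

26 Hz

ω = 68π rad/s → f = ω/(2π) = 34 Hz.
34 Hz > fs/2 = 30 Hz, folds to fs − 34 Hz = 26 Hz.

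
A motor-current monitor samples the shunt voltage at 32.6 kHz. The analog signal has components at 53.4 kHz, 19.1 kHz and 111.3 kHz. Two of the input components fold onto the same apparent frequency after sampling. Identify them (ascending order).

fs/2 = 16.3 kHz.
53.4 kHz mod fs = 20.8 kHz.
20.8 kHz > fs/2 = 16.3 kHz, folds to fs − 20.8 kHz = 11.8 kHz.
19.1 kHz > fs/2 = 16.3 kHz, folds to fs − 19.1 kHz = 13.5 kHz.
111.3 kHz mod fs = 13.5 kHz.
13.5 kHz ≤ fs/2 = 16.3 kHz, appears at 13.5 kHz.
19.1 kHz and 111.3 kHz both map to 13.5 kHz.

19.1 kHz, 111.3 kHz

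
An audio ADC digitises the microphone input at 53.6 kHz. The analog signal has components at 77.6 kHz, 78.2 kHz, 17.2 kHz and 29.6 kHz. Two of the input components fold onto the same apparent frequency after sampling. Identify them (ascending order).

fs/2 = 26.8 kHz.
77.6 kHz mod fs = 24 kHz.
24 kHz ≤ fs/2 = 26.8 kHz, appears at 24 kHz.
78.2 kHz mod fs = 24.6 kHz.
24.6 kHz ≤ fs/2 = 26.8 kHz, appears at 24.6 kHz.
17.2 kHz ≤ fs/2 = 26.8 kHz, passes unchanged.
29.6 kHz > fs/2 = 26.8 kHz, folds to fs − 29.6 kHz = 24 kHz.
29.6 kHz and 77.6 kHz both map to 24 kHz.

29.6 kHz, 77.6 kHz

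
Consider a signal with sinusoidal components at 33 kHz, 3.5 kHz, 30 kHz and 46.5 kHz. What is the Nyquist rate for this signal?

Highest-frequency component: 46.5 kHz.
Nyquist rate = 2 × 46.5 kHz = 93 kHz.

93 kHz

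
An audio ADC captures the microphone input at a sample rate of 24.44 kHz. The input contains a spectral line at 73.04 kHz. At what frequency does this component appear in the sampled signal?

0.28 kHz

73.04 kHz mod fs = 24.16 kHz.
24.16 kHz > fs/2 = 12.22 kHz, folds to fs − 24.16 kHz = 0.28 kHz.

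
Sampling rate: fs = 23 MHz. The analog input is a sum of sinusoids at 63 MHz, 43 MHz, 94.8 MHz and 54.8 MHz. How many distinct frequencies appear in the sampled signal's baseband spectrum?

4

fs/2 = 11.5 MHz.
63 MHz mod fs = 17 MHz.
17 MHz > fs/2 = 11.5 MHz, folds to fs − 17 MHz = 6 MHz.
43 MHz mod fs = 20 MHz.
20 MHz > fs/2 = 11.5 MHz, folds to fs − 20 MHz = 3 MHz.
94.8 MHz mod fs = 2.8 MHz.
2.8 MHz ≤ fs/2 = 11.5 MHz, appears at 2.8 MHz.
54.8 MHz mod fs = 8.8 MHz.
8.8 MHz ≤ fs/2 = 11.5 MHz, appears at 8.8 MHz.
Distinct values: {2.8 MHz, 3 MHz, 6 MHz, 8.8 MHz} → 4.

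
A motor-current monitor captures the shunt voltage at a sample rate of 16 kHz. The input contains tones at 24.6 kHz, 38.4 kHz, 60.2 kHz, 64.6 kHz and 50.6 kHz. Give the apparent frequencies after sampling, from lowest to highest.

fs/2 = 8 kHz.
24.6 kHz mod fs = 8.6 kHz.
8.6 kHz > fs/2 = 8 kHz, folds to fs − 8.6 kHz = 7.4 kHz.
38.4 kHz mod fs = 6.4 kHz.
6.4 kHz ≤ fs/2 = 8 kHz, appears at 6.4 kHz.
60.2 kHz mod fs = 12.2 kHz.
12.2 kHz > fs/2 = 8 kHz, folds to fs − 12.2 kHz = 3.8 kHz.
64.6 kHz mod fs = 0.6 kHz.
0.6 kHz ≤ fs/2 = 8 kHz, appears at 0.6 kHz.
50.6 kHz mod fs = 2.6 kHz.
2.6 kHz ≤ fs/2 = 8 kHz, appears at 2.6 kHz.
Distinct values: {0.6 kHz, 2.6 kHz, 3.8 kHz, 6.4 kHz, 7.4 kHz}.

0.6 kHz, 2.6 kHz, 3.8 kHz, 6.4 kHz, 7.4 kHz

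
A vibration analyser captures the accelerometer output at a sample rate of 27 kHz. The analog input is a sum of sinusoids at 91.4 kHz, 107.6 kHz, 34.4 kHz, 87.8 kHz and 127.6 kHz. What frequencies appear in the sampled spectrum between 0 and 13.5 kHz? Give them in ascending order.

fs/2 = 13.5 kHz.
91.4 kHz mod fs = 10.4 kHz.
10.4 kHz ≤ fs/2 = 13.5 kHz, appears at 10.4 kHz.
107.6 kHz mod fs = 26.6 kHz.
26.6 kHz > fs/2 = 13.5 kHz, folds to fs − 26.6 kHz = 0.4 kHz.
34.4 kHz mod fs = 7.4 kHz.
7.4 kHz ≤ fs/2 = 13.5 kHz, appears at 7.4 kHz.
87.8 kHz mod fs = 6.8 kHz.
6.8 kHz ≤ fs/2 = 13.5 kHz, appears at 6.8 kHz.
127.6 kHz mod fs = 19.6 kHz.
19.6 kHz > fs/2 = 13.5 kHz, folds to fs − 19.6 kHz = 7.4 kHz.
Distinct values: {0.4 kHz, 6.8 kHz, 7.4 kHz, 10.4 kHz}.

0.4 kHz, 6.8 kHz, 7.4 kHz, 10.4 kHz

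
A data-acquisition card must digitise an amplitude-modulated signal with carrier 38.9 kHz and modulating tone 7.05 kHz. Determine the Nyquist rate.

AM sidebands sit at fc ± fm = 31.85 kHz and 45.95 kHz.
Highest-frequency component: 45.95 kHz.
Nyquist rate = 2 × 45.95 kHz = 91.9 kHz.

91.9 kHz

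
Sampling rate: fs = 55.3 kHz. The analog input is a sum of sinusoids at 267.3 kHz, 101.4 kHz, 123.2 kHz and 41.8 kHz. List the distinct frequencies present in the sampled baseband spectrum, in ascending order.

fs/2 = 27.65 kHz.
267.3 kHz mod fs = 46.1 kHz.
46.1 kHz > fs/2 = 27.65 kHz, folds to fs − 46.1 kHz = 9.2 kHz.
101.4 kHz mod fs = 46.1 kHz.
46.1 kHz > fs/2 = 27.65 kHz, folds to fs − 46.1 kHz = 9.2 kHz.
123.2 kHz mod fs = 12.6 kHz.
12.6 kHz ≤ fs/2 = 27.65 kHz, appears at 12.6 kHz.
41.8 kHz > fs/2 = 27.65 kHz, folds to fs − 41.8 kHz = 13.5 kHz.
Distinct values: {9.2 kHz, 12.6 kHz, 13.5 kHz}.

9.2 kHz, 12.6 kHz, 13.5 kHz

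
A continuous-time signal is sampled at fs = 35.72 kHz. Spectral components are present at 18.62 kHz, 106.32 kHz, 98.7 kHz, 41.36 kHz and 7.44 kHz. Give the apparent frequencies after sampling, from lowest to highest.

0.84 kHz, 5.64 kHz, 7.44 kHz, 8.46 kHz, 17.1 kHz

fs/2 = 17.86 kHz.
18.62 kHz > fs/2 = 17.86 kHz, folds to fs − 18.62 kHz = 17.1 kHz.
106.32 kHz mod fs = 34.88 kHz.
34.88 kHz > fs/2 = 17.86 kHz, folds to fs − 34.88 kHz = 0.84 kHz.
98.7 kHz mod fs = 27.26 kHz.
27.26 kHz > fs/2 = 17.86 kHz, folds to fs − 27.26 kHz = 8.46 kHz.
41.36 kHz mod fs = 5.64 kHz.
5.64 kHz ≤ fs/2 = 17.86 kHz, appears at 5.64 kHz.
7.44 kHz ≤ fs/2 = 17.86 kHz, passes unchanged.
Distinct values: {0.84 kHz, 5.64 kHz, 7.44 kHz, 8.46 kHz, 17.1 kHz}.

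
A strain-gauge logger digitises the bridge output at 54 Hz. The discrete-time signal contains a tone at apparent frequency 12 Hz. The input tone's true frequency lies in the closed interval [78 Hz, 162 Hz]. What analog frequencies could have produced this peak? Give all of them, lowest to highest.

Frequencies that alias to 12 Hz are k·fs ± 12 Hz for integer k ≥ 0.
k=0: 12 Hz.
k=1: 42 Hz, 66 Hz.
k=2: 96 Hz, 120 Hz.
k=3: 150 Hz, 174 Hz.
k=4: 204 Hz, 228 Hz.
Within [78 Hz, 162 Hz]: 96 Hz, 120 Hz, 150 Hz.

96 Hz, 120 Hz, 150 Hz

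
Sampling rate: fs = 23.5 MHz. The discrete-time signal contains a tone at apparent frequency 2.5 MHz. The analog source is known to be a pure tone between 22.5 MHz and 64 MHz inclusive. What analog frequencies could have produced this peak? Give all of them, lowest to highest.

26 MHz, 44.5 MHz, 49.5 MHz

Frequencies that alias to 2.5 MHz are k·fs ± 2.5 MHz for integer k ≥ 0.
k=0: 2.5 MHz.
k=1: 21 MHz, 26 MHz.
k=2: 44.5 MHz, 49.5 MHz.
k=3: 68 MHz, 73 MHz.
Within [22.5 MHz, 64 MHz]: 26 MHz, 44.5 MHz, 49.5 MHz.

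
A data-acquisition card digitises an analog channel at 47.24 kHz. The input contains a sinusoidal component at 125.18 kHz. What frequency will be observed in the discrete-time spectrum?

16.54 kHz

125.18 kHz mod fs = 30.7 kHz.
30.7 kHz > fs/2 = 23.62 kHz, folds to fs − 30.7 kHz = 16.54 kHz.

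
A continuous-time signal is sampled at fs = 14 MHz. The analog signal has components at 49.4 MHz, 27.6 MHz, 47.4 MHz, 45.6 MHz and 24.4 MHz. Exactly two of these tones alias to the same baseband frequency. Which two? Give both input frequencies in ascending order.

fs/2 = 7 MHz.
49.4 MHz mod fs = 7.4 MHz.
7.4 MHz > fs/2 = 7 MHz, folds to fs − 7.4 MHz = 6.6 MHz.
27.6 MHz mod fs = 13.6 MHz.
13.6 MHz > fs/2 = 7 MHz, folds to fs − 13.6 MHz = 0.4 MHz.
47.4 MHz mod fs = 5.4 MHz.
5.4 MHz ≤ fs/2 = 7 MHz, appears at 5.4 MHz.
45.6 MHz mod fs = 3.6 MHz.
3.6 MHz ≤ fs/2 = 7 MHz, appears at 3.6 MHz.
24.4 MHz mod fs = 10.4 MHz.
10.4 MHz > fs/2 = 7 MHz, folds to fs − 10.4 MHz = 3.6 MHz.
24.4 MHz and 45.6 MHz both map to 3.6 MHz.

24.4 MHz, 45.6 MHz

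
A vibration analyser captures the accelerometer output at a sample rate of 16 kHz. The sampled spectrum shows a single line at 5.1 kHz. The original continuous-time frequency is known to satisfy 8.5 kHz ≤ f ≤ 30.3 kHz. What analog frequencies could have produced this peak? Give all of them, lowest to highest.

10.9 kHz, 21.1 kHz, 26.9 kHz

Frequencies that alias to 5.1 kHz are k·fs ± 5.1 kHz for integer k ≥ 0.
k=0: 5.1 kHz.
k=1: 10.9 kHz, 21.1 kHz.
k=2: 26.9 kHz, 37.1 kHz.
k=3: 42.9 kHz, 53.1 kHz.
Within [8.5 kHz, 30.3 kHz]: 10.9 kHz, 21.1 kHz, 26.9 kHz.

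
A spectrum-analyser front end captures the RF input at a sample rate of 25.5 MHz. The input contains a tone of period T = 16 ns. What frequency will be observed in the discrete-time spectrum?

T = 16 ns → f = 1/T = 62.5 MHz.
62.5 MHz mod fs = 11.5 MHz.
11.5 MHz ≤ fs/2 = 12.75 MHz, appears at 11.5 MHz.

11.5 MHz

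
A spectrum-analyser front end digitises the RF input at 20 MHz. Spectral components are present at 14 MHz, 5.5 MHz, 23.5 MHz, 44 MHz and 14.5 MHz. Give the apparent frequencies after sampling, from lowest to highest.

3.5 MHz, 4 MHz, 5.5 MHz, 6 MHz

fs/2 = 10 MHz.
14 MHz > fs/2 = 10 MHz, folds to fs − 14 MHz = 6 MHz.
5.5 MHz ≤ fs/2 = 10 MHz, passes unchanged.
23.5 MHz mod fs = 3.5 MHz.
3.5 MHz ≤ fs/2 = 10 MHz, appears at 3.5 MHz.
44 MHz mod fs = 4 MHz.
4 MHz ≤ fs/2 = 10 MHz, appears at 4 MHz.
14.5 MHz > fs/2 = 10 MHz, folds to fs − 14.5 MHz = 5.5 MHz.
Distinct values: {3.5 MHz, 4 MHz, 5.5 MHz, 6 MHz}.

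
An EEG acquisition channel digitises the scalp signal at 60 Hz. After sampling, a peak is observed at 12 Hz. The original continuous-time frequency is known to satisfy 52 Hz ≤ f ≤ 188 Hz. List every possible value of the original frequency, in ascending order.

72 Hz, 108 Hz, 132 Hz, 168 Hz

Frequencies that alias to 12 Hz are k·fs ± 12 Hz for integer k ≥ 0.
k=0: 12 Hz.
k=1: 48 Hz, 72 Hz.
k=2: 108 Hz, 132 Hz.
k=3: 168 Hz, 192 Hz.
k=4: 228 Hz, 252 Hz.
Within [52 Hz, 188 Hz]: 72 Hz, 108 Hz, 132 Hz, 168 Hz.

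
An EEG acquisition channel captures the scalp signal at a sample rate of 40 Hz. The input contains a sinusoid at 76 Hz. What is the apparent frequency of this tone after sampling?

4 Hz

76 Hz mod fs = 36 Hz.
36 Hz > fs/2 = 20 Hz, folds to fs − 36 Hz = 4 Hz.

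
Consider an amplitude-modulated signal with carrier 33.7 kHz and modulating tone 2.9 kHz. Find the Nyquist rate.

AM sidebands sit at fc ± fm = 30.8 kHz and 36.6 kHz.
Highest-frequency component: 36.6 kHz.
Nyquist rate = 2 × 36.6 kHz = 73.2 kHz.

73.2 kHz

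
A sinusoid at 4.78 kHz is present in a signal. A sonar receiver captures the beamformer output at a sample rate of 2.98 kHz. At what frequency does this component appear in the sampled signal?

4.78 kHz mod fs = 1.8 kHz.
1.8 kHz > fs/2 = 1.49 kHz, folds to fs − 1.8 kHz = 1.18 kHz.

1.18 kHz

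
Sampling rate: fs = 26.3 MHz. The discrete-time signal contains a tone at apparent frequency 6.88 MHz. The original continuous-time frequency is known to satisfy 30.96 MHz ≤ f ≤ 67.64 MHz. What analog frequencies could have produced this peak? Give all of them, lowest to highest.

Frequencies that alias to 6.88 MHz are k·fs ± 6.88 MHz for integer k ≥ 0.
k=0: 6.88 MHz.
k=1: 19.42 MHz, 33.18 MHz.
k=2: 45.72 MHz, 59.48 MHz.
k=3: 72.02 MHz, 85.78 MHz.
Within [30.96 MHz, 67.64 MHz]: 33.18 MHz, 45.72 MHz, 59.48 MHz.

33.18 MHz, 45.72 MHz, 59.48 MHz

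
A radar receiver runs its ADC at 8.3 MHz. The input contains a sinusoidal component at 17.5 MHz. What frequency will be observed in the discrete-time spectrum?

0.9 MHz

17.5 MHz mod fs = 0.9 MHz.
0.9 MHz ≤ fs/2 = 4.15 MHz, appears at 0.9 MHz.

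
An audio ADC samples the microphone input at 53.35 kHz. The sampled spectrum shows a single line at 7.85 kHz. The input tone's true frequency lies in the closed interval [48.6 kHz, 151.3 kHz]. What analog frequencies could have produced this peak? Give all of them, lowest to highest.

61.2 kHz, 98.85 kHz, 114.55 kHz

Frequencies that alias to 7.85 kHz are k·fs ± 7.85 kHz for integer k ≥ 0.
k=0: 7.85 kHz.
k=1: 45.5 kHz, 61.2 kHz.
k=2: 98.85 kHz, 114.55 kHz.
k=3: 152.2 kHz, 167.9 kHz.
Within [48.6 kHz, 151.3 kHz]: 61.2 kHz, 98.85 kHz, 114.55 kHz.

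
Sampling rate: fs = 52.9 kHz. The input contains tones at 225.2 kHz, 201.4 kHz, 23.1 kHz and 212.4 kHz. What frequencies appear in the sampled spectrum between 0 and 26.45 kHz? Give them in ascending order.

0.8 kHz, 10.2 kHz, 13.6 kHz, 23.1 kHz

fs/2 = 26.45 kHz.
225.2 kHz mod fs = 13.6 kHz.
13.6 kHz ≤ fs/2 = 26.45 kHz, appears at 13.6 kHz.
201.4 kHz mod fs = 42.7 kHz.
42.7 kHz > fs/2 = 26.45 kHz, folds to fs − 42.7 kHz = 10.2 kHz.
23.1 kHz ≤ fs/2 = 26.45 kHz, passes unchanged.
212.4 kHz mod fs = 0.8 kHz.
0.8 kHz ≤ fs/2 = 26.45 kHz, appears at 0.8 kHz.
Distinct values: {0.8 kHz, 10.2 kHz, 13.6 kHz, 23.1 kHz}.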